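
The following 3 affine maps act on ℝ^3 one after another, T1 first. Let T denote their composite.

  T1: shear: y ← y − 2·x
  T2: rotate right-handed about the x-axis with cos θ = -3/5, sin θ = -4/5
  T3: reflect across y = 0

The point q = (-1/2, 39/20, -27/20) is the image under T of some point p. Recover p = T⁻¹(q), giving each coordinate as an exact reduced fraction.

p = (-1/2, 5/4, -3/4)

T1 = [1 0 0 0; -2 1 0 0; 0 0 1 0; 0 0 0 1]
T2·T1 = [1 0 0 0; 6/5 -3/5 4/5 0; 8/5 -4/5 -3/5 0; 0 0 0 1]
T3·…·T1 = [1 0 0 0; -6/5 3/5 -4/5 0; 8/5 -4/5 -3/5 0; 0 0 0 1]
det M = -1; M⁻¹ = [1 0 0 0; 2 3/5 -4/5 0; 0 -4/5 -3/5 0; 0 0 0 1]
M⁻¹ · (-1/2, 39/20, -27/20)ᵀ = (-1/2, 5/4, -3/4)ᵀ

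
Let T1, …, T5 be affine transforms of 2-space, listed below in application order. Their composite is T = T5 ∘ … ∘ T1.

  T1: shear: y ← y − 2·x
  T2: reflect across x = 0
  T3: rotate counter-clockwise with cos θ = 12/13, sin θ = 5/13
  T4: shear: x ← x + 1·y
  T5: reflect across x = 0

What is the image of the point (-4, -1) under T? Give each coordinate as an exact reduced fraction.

T(p) = (-9, 8)

T1 shear: y ← y − 2·x: (-4, -1) → (-4, 7)
T2 reflect across x = 0: (-4, 7) → (4, 7)
T3 rotate counter-clockwise with cos θ = 12/13, sin θ = 5/13: (4, 7) → (1, 8)
T4 shear: x ← x + 1·y: (1, 8) → (9, 8)
T5 reflect across x = 0: (9, 8) → (-9, 8)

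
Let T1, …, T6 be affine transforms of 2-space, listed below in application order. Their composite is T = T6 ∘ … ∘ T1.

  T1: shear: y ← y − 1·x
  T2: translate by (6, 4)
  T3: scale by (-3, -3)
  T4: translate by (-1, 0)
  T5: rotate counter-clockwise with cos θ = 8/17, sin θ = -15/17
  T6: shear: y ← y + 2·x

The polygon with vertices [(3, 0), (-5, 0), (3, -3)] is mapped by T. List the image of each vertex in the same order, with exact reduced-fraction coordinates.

image vertices: (-269/17, -142/17), (-437/17, -1030/17), (-134/17, 200/17)

T1 shear: y ← y − 1·x: (3, 0) → (3, -3); (-5, 0) → (-5, 5); (3, -3) → (3, -6)
T2 translate by (6, 4): (3, -3) → (9, 1); (-5, 5) → (1, 9); (3, -6) → (9, -2)
T3 scale by (-3, -3): (9, 1) → (-27, -3); (1, 9) → (-3, -27); (9, -2) → (-27, 6)
T4 translate by (-1, 0): (-27, -3) → (-28, -3); (-3, -27) → (-4, -27); (-27, 6) → (-28, 6)
T5 rotate counter-clockwise with cos θ = 8/17, sin θ = -15/17: (-28, -3) → (-269/17, 396/17); (-4, -27) → (-437/17, -156/17); (-28, 6) → (-134/17, 468/17)
T6 shear: y ← y + 2·x: (-269/17, 396/17) → (-269/17, -142/17); (-437/17, -156/17) → (-437/17, -1030/17); (-134/17, 468/17) → (-134/17, 200/17)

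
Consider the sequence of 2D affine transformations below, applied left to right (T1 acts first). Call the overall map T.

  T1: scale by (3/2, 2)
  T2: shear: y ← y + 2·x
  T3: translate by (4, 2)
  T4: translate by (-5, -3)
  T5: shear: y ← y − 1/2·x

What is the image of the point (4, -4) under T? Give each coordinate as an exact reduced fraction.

T(p) = (5, 1/2)

T1 scale by (3/2, 2): (4, -4) → (6, -8)
T2 shear: y ← y + 2·x: (6, -8) → (6, 4)
T3 translate by (4, 2): (6, 4) → (10, 6)
T4 translate by (-5, -3): (10, 6) → (5, 3)
T5 shear: y ← y − 1/2·x: (5, 3) → (5, 1/2)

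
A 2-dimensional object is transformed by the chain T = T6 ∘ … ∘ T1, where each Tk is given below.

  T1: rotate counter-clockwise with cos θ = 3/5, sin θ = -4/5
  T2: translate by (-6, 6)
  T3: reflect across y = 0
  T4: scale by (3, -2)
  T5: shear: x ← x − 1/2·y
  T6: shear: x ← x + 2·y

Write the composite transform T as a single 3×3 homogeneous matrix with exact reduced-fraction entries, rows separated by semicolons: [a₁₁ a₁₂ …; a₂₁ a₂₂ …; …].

T1 = [3/5 4/5 0; -4/5 3/5 0; 0 0 1]
T2·T1 = [3/5 4/5 -6; -4/5 3/5 6; 0 0 1]
T3·…·T1 = [3/5 4/5 -6; 4/5 -3/5 -6; 0 0 1]
T4·…·T1 = [9/5 12/5 -18; -8/5 6/5 12; 0 0 1]
T5·…·T1 = [13/5 9/5 -24; -8/5 6/5 12; 0 0 1]
T6·…·T1 = [-3/5 21/5 0; -8/5 6/5 12; 0 0 1]

T = [-3/5 21/5 0; -8/5 6/5 12; 0 0 1]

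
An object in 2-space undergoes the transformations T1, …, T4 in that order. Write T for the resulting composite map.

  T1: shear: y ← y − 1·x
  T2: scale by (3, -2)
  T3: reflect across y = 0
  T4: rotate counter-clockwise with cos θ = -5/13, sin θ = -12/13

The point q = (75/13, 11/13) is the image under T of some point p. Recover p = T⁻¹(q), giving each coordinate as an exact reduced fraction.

T1 = [1 0 0; -1 1 0; 0 0 1]
T2·T1 = [3 0 0; 2 -2 0; 0 0 1]
T3·…·T1 = [3 0 0; -2 2 0; 0 0 1]
T4·…·T1 = [-3 24/13 0; -2 -10/13 0; 0 0 1]
det M = 6; M⁻¹ = [-5/39 -4/13 0; 1/3 -1/2 0; 0 0 1]
M⁻¹ · (75/13, 11/13)ᵀ = (-1, 3/2)ᵀ

p = (-1, 3/2)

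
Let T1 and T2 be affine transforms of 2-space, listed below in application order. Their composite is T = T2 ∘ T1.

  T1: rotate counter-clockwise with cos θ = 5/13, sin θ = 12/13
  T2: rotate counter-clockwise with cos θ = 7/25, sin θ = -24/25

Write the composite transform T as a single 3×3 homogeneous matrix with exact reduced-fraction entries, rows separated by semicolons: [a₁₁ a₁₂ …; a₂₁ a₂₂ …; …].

T = [323/325 36/325 0; -36/325 323/325 0; 0 0 1]

T1 = [5/13 -12/13 0; 12/13 5/13 0; 0 0 1]
T2·T1 = [323/325 36/325 0; -36/325 323/325 0; 0 0 1]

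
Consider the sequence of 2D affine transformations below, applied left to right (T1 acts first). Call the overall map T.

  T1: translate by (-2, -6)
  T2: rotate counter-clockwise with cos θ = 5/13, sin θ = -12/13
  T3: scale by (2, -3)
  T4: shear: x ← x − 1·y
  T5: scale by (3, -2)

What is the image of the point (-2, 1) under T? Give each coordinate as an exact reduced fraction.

T1 translate by (-2, -6): (-2, 1) → (-4, -5)
T2 rotate counter-clockwise with cos θ = 5/13, sin θ = -12/13: (-4, -5) → (-80/13, 23/13)
T3 scale by (2, -3): (-80/13, 23/13) → (-160/13, -69/13)
T4 shear: x ← x − 1·y: (-160/13, -69/13) → (-7, -69/13)
T5 scale by (3, -2): (-7, -69/13) → (-21, 138/13)

T(p) = (-21, 138/13)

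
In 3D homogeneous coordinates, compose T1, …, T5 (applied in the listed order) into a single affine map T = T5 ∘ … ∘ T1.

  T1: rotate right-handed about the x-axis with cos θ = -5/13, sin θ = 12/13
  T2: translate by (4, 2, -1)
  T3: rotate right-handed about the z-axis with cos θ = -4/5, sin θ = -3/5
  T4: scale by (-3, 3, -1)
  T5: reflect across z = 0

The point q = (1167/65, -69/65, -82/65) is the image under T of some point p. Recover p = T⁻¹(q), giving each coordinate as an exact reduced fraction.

p = (1, 9/5, 5)

T1 = [1 0 0 0; 0 -5/13 -12/13 0; 0 12/13 -5/13 0; 0 0 0 1]
T2·T1 = [1 0 0 4; 0 -5/13 -12/13 2; 0 12/13 -5/13 -1; 0 0 0 1]
T3·…·T1 = [-4/5 -3/13 -36/65 -2; -3/5 4/13 48/65 -4; 0 12/13 -5/13 -1; 0 0 0 1]
T4·…·T1 = [12/5 9/13 108/65 6; -9/5 12/13 144/65 -12; 0 -12/13 5/13 1; 0 0 0 1]
T5·…·T1 = [12/5 9/13 108/65 6; -9/5 12/13 144/65 -12; 0 12/13 -5/13 -1; 0 0 0 1]
det M = -9; M⁻¹ = [4/15 -1/5 0 -4; 1/13 4/39 12/13 22/13; 12/65 16/65 -5/13 19/13; 0 0 0 1]
M⁻¹ · (1167/65, -69/65, -82/65)ᵀ = (1, 9/5, 5)ᵀ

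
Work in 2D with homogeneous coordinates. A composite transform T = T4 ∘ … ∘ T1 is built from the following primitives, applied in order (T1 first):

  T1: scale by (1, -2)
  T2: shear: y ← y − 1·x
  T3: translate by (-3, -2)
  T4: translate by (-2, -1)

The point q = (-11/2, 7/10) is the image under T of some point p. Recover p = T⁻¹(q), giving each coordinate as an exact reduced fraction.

p = (-1/2, -8/5)

T1 = [1 0 0; 0 -2 0; 0 0 1]
T2·T1 = [1 0 0; -1 -2 0; 0 0 1]
T3·…·T1 = [1 0 -3; -1 -2 -2; 0 0 1]
T4·…·T1 = [1 0 -5; -1 -2 -3; 0 0 1]
det M = -2; M⁻¹ = [1 0 5; -1/2 -1/2 -4; 0 0 1]
M⁻¹ · (-11/2, 7/10)ᵀ = (-1/2, -8/5)ᵀ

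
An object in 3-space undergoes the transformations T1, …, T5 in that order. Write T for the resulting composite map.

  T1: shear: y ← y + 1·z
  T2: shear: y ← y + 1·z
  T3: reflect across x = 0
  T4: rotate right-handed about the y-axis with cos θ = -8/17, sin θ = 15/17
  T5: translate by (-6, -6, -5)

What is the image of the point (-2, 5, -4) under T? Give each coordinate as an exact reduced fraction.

T1 shear: y ← y + 1·z: (-2, 5, -4) → (-2, 1, -4)
T2 shear: y ← y + 1·z: (-2, 1, -4) → (-2, -3, -4)
T3 reflect across x = 0: (-2, -3, -4) → (2, -3, -4)
T4 rotate right-handed about the y-axis with cos θ = -8/17, sin θ = 15/17: (2, -3, -4) → (-76/17, -3, 2/17)
T5 translate by (-6, -6, -5): (-76/17, -3, 2/17) → (-178/17, -9, -83/17)

T(p) = (-178/17, -9, -83/17)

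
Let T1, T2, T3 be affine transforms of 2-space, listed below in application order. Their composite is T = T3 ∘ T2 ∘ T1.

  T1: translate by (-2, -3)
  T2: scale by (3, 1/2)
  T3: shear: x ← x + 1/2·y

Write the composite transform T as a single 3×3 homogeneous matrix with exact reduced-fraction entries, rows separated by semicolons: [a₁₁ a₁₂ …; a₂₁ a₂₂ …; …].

T = [3 1/4 -27/4; 0 1/2 -3/2; 0 0 1]

T1 = [1 0 -2; 0 1 -3; 0 0 1]
T2·T1 = [3 0 -6; 0 1/2 -3/2; 0 0 1]
T3·…·T1 = [3 1/4 -27/4; 0 1/2 -3/2; 0 0 1]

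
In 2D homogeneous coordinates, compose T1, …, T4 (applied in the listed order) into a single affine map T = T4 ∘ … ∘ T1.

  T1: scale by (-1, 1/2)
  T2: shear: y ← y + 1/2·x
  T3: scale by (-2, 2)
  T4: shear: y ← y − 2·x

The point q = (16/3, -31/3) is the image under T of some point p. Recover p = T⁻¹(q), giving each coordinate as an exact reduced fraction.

T1 = [-1 0 0; 0 1/2 0; 0 0 1]
T2·T1 = [-1 0 0; -1/2 1/2 0; 0 0 1]
T3·…·T1 = [2 0 0; -1 1 0; 0 0 1]
T4·…·T1 = [2 0 0; -5 1 0; 0 0 1]
det M = 2; M⁻¹ = [1/2 0 0; 5/2 1 0; 0 0 1]
M⁻¹ · (16/3, -31/3)ᵀ = (8/3, 3)ᵀ

p = (8/3, 3)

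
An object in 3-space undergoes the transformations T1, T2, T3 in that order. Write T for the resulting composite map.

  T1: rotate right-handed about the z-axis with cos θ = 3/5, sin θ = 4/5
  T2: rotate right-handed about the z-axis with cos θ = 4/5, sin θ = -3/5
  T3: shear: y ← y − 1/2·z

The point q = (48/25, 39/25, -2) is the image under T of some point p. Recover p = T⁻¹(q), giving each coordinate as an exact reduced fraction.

p = (2, 0, -2)

T1 = [3/5 -4/5 0 0; 4/5 3/5 0 0; 0 0 1 0; 0 0 0 1]
T2·T1 = [24/25 -7/25 0 0; 7/25 24/25 0 0; 0 0 1 0; 0 0 0 1]
T3·…·T1 = [24/25 -7/25 0 0; 7/25 24/25 -1/2 0; 0 0 1 0; 0 0 0 1]
det M = 1; M⁻¹ = [24/25 7/25 7/50 0; -7/25 24/25 12/25 0; 0 0 1 0; 0 0 0 1]
M⁻¹ · (48/25, 39/25, -2)ᵀ = (2, 0, -2)ᵀ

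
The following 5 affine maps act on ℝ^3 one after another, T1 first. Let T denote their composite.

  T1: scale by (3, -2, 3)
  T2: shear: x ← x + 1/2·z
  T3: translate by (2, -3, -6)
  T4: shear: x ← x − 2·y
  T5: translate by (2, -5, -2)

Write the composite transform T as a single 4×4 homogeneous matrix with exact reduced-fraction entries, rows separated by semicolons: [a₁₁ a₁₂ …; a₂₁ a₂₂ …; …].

T = [3 4 3/2 10; 0 -2 0 -8; 0 0 3 -8; 0 0 0 1]

T1 = [3 0 0 0; 0 -2 0 0; 0 0 3 0; 0 0 0 1]
T2·T1 = [3 0 3/2 0; 0 -2 0 0; 0 0 3 0; 0 0 0 1]
T3·…·T1 = [3 0 3/2 2; 0 -2 0 -3; 0 0 3 -6; 0 0 0 1]
T4·…·T1 = [3 4 3/2 8; 0 -2 0 -3; 0 0 3 -6; 0 0 0 1]
T5·…·T1 = [3 4 3/2 10; 0 -2 0 -8; 0 0 3 -8; 0 0 0 1]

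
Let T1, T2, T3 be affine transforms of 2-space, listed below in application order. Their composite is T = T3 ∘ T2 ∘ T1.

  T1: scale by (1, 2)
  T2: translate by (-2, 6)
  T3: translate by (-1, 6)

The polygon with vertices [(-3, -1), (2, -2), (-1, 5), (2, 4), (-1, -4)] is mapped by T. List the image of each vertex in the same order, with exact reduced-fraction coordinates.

image vertices: (-6, 10), (-1, 8), (-4, 22), (-1, 20), (-4, 4)

T1 scale by (1, 2): (-3, -1) → (-3, -2); (2, -2) → (2, -4); (-1, 5) → (-1, 10); (2, 4) → (2, 8); (-1, -4) → (-1, -8)
T2 translate by (-2, 6): (-3, -2) → (-5, 4); (2, -4) → (0, 2); (-1, 10) → (-3, 16); (2, 8) → (0, 14); (-1, -8) → (-3, -2)
T3 translate by (-1, 6): (-5, 4) → (-6, 10); (0, 2) → (-1, 8); (-3, 16) → (-4, 22); (0, 14) → (-1, 20); (-3, -2) → (-4, 4)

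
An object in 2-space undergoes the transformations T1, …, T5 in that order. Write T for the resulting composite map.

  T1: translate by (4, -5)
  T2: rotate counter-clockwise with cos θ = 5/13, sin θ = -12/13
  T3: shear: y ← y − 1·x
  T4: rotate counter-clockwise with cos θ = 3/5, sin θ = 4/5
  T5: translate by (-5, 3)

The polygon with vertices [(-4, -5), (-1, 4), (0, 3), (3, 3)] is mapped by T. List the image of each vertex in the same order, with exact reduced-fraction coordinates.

T1 translate by (4, -5): (-4, -5) → (0, -10); (-1, 4) → (3, -1); (0, 3) → (4, -2); (3, 3) → (7, -2)
T2 rotate counter-clockwise with cos θ = 5/13, sin θ = -12/13: (0, -10) → (-120/13, -50/13); (3, -1) → (3/13, -41/13); (4, -2) → (-4/13, -58/13); (7, -2) → (11/13, -94/13)
T3 shear: y ← y − 1·x: (-120/13, -50/13) → (-120/13, 70/13); (3/13, -41/13) → (3/13, -44/13); (-4/13, -58/13) → (-4/13, -54/13); (11/13, -94/13) → (11/13, -105/13)
T4 rotate counter-clockwise with cos θ = 3/5, sin θ = 4/5: (-120/13, 70/13) → (-128/13, -54/13); (3/13, -44/13) → (37/13, -24/13); (-4/13, -54/13) → (204/65, -178/65); (11/13, -105/13) → (453/65, -271/65)
T5 translate by (-5, 3): (-128/13, -54/13) → (-193/13, -15/13); (37/13, -24/13) → (-28/13, 15/13); (204/65, -178/65) → (-121/65, 17/65); (453/65, -271/65) → (128/65, -76/65)

image vertices: (-193/13, -15/13), (-28/13, 15/13), (-121/65, 17/65), (128/65, -76/65)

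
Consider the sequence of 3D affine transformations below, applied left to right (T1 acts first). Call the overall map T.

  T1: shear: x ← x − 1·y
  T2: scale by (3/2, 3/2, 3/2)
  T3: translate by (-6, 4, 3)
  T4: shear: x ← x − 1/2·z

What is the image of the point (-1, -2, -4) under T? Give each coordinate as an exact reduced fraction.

T1 shear: x ← x − 1·y: (-1, -2, -4) → (1, -2, -4)
T2 scale by (3/2, 3/2, 3/2): (1, -2, -4) → (3/2, -3, -6)
T3 translate by (-6, 4, 3): (3/2, -3, -6) → (-9/2, 1, -3)
T4 shear: x ← x − 1/2·z: (-9/2, 1, -3) → (-3, 1, -3)

T(p) = (-3, 1, -3)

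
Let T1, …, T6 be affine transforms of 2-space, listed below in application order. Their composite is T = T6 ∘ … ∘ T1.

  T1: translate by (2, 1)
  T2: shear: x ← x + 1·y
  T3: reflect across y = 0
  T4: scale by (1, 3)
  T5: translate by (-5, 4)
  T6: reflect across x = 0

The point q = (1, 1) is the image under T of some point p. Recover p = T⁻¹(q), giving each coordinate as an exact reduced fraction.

p = (1, 0)

T1 = [1 0 2; 0 1 1; 0 0 1]
T2·T1 = [1 1 3; 0 1 1; 0 0 1]
T3·…·T1 = [1 1 3; 0 -1 -1; 0 0 1]
T4·…·T1 = [1 1 3; 0 -3 -3; 0 0 1]
T5·…·T1 = [1 1 -2; 0 -3 1; 0 0 1]
T6·…·T1 = [-1 -1 2; 0 -3 1; 0 0 1]
det M = 3; M⁻¹ = [-1 1/3 5/3; 0 -1/3 1/3; 0 0 1]
M⁻¹ · (1, 1)ᵀ = (1, 0)ᵀ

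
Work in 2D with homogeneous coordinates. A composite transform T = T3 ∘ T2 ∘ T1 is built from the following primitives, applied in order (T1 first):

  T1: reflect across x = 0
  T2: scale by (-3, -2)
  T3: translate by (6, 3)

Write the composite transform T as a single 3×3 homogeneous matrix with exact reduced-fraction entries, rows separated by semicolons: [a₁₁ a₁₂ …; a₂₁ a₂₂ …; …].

T1 = [-1 0 0; 0 1 0; 0 0 1]
T2·T1 = [3 0 0; 0 -2 0; 0 0 1]
T3·…·T1 = [3 0 6; 0 -2 3; 0 0 1]

T = [3 0 6; 0 -2 3; 0 0 1]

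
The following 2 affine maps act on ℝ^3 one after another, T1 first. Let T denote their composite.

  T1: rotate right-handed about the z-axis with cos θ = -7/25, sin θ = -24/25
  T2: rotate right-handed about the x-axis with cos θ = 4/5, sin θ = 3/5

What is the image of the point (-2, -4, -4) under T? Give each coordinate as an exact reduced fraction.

T(p) = (-82/25, 604/125, -172/125)

T1 rotate right-handed about the z-axis with cos θ = -7/25, sin θ = -24/25: (-2, -4, -4) → (-82/25, 76/25, -4)
T2 rotate right-handed about the x-axis with cos θ = 4/5, sin θ = 3/5: (-82/25, 76/25, -4) → (-82/25, 604/125, -172/125)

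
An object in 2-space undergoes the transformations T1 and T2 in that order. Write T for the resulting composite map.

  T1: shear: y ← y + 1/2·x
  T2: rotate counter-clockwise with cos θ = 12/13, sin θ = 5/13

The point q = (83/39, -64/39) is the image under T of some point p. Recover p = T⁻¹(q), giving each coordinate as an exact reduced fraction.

p = (4/3, -3)

T1 = [1 0 0; 1/2 1 0; 0 0 1]
T2·T1 = [19/26 -5/13 0; 11/13 12/13 0; 0 0 1]
det M = 1; M⁻¹ = [12/13 5/13 0; -11/13 19/26 0; 0 0 1]
M⁻¹ · (83/39, -64/39)ᵀ = (4/3, -3)ᵀ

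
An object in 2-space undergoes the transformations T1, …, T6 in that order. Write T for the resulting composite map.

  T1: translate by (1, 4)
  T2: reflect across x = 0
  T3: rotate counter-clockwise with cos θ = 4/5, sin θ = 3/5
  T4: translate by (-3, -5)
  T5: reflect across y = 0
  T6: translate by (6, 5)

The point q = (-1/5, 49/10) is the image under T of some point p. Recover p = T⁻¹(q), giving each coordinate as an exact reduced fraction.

p = (-3/2, 2)

T1 = [1 0 1; 0 1 4; 0 0 1]
T2·T1 = [-1 0 -1; 0 1 4; 0 0 1]
T3·…·T1 = [-4/5 -3/5 -16/5; -3/5 4/5 13/5; 0 0 1]
T4·…·T1 = [-4/5 -3/5 -31/5; -3/5 4/5 -12/5; 0 0 1]
T5·…·T1 = [-4/5 -3/5 -31/5; 3/5 -4/5 12/5; 0 0 1]
T6·…·T1 = [-4/5 -3/5 -1/5; 3/5 -4/5 37/5; 0 0 1]
det M = 1; M⁻¹ = [-4/5 3/5 -23/5; -3/5 -4/5 29/5; 0 0 1]
M⁻¹ · (-1/5, 49/10)ᵀ = (-3/2, 2)ᵀ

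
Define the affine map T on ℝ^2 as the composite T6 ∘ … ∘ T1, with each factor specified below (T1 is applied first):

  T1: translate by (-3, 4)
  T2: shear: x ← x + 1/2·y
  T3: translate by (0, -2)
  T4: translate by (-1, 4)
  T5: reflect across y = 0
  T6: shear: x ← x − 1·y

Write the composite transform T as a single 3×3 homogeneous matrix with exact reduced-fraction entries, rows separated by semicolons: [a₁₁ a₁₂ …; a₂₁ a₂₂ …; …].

T1 = [1 0 -3; 0 1 4; 0 0 1]
T2·T1 = [1 1/2 -1; 0 1 4; 0 0 1]
T3·…·T1 = [1 1/2 -1; 0 1 2; 0 0 1]
T4·…·T1 = [1 1/2 -2; 0 1 6; 0 0 1]
T5·…·T1 = [1 1/2 -2; 0 -1 -6; 0 0 1]
T6·…·T1 = [1 3/2 4; 0 -1 -6; 0 0 1]

T = [1 3/2 4; 0 -1 -6; 0 0 1]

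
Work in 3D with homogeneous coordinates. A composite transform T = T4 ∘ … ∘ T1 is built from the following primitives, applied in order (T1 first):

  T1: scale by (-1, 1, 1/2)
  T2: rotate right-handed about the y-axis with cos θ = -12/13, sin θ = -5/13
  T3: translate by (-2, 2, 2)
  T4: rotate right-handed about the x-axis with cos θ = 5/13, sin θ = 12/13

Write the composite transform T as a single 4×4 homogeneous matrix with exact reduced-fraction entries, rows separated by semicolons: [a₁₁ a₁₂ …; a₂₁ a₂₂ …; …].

T1 = [-1 0 0 0; 0 1 0 0; 0 0 1/2 0; 0 0 0 1]
T2·T1 = [12/13 0 -5/26 0; 0 1 0 0; -5/13 0 -6/13 0; 0 0 0 1]
T3·…·T1 = [12/13 0 -5/26 -2; 0 1 0 2; -5/13 0 -6/13 2; 0 0 0 1]
T4·…·T1 = [12/13 0 -5/26 -2; 60/169 5/13 72/169 -14/13; -25/169 12/13 -30/169 34/13; 0 0 0 1]

T = [12/13 0 -5/26 -2; 60/169 5/13 72/169 -14/13; -25/169 12/13 -30/169 34/13; 0 0 0 1]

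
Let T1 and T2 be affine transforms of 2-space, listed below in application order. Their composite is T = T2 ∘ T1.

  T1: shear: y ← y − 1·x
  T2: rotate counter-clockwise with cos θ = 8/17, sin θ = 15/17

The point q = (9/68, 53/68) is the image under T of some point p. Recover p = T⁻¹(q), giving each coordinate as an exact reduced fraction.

p = (3/4, 1)

T1 = [1 0 0; -1 1 0; 0 0 1]
T2·T1 = [23/17 -15/17 0; 7/17 8/17 0; 0 0 1]
det M = 1; M⁻¹ = [8/17 15/17 0; -7/17 23/17 0; 0 0 1]
M⁻¹ · (9/68, 53/68)ᵀ = (3/4, 1)ᵀ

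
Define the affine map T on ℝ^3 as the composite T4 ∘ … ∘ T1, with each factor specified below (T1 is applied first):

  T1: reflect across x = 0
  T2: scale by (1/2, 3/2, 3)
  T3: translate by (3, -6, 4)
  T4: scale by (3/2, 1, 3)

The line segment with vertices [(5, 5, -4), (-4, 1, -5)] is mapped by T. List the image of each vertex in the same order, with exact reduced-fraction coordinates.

image vertices: (3/4, 3/2, -24), (15/2, -9/2, -33)

T1 reflect across x = 0: (5, 5, -4) → (-5, 5, -4); (-4, 1, -5) → (4, 1, -5)
T2 scale by (1/2, 3/2, 3): (-5, 5, -4) → (-5/2, 15/2, -12); (4, 1, -5) → (2, 3/2, -15)
T3 translate by (3, -6, 4): (-5/2, 15/2, -12) → (1/2, 3/2, -8); (2, 3/2, -15) → (5, -9/2, -11)
T4 scale by (3/2, 1, 3): (1/2, 3/2, -8) → (3/4, 3/2, -24); (5, -9/2, -11) → (15/2, -9/2, -33)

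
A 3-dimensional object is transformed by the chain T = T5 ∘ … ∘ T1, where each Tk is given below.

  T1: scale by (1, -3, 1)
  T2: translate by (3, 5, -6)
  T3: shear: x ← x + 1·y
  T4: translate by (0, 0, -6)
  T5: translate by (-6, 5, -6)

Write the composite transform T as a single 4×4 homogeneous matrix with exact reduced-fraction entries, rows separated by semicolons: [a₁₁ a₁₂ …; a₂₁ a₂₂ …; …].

T = [1 -3 0 2; 0 -3 0 10; 0 0 1 -18; 0 0 0 1]

T1 = [1 0 0 0; 0 -3 0 0; 0 0 1 0; 0 0 0 1]
T2·T1 = [1 0 0 3; 0 -3 0 5; 0 0 1 -6; 0 0 0 1]
T3·…·T1 = [1 -3 0 8; 0 -3 0 5; 0 0 1 -6; 0 0 0 1]
T4·…·T1 = [1 -3 0 8; 0 -3 0 5; 0 0 1 -12; 0 0 0 1]
T5·…·T1 = [1 -3 0 2; 0 -3 0 10; 0 0 1 -18; 0 0 0 1]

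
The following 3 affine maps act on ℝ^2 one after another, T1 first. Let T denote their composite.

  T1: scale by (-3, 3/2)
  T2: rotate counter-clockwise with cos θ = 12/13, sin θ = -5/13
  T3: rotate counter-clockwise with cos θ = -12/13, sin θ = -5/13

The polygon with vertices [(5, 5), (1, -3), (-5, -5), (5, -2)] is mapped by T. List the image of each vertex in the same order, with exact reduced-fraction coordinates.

T1 scale by (-3, 3/2): (5, 5) → (-15, 15/2); (1, -3) → (-3, -9/2); (-5, -5) → (15, -15/2); (5, -2) → (-15, -3)
T2 rotate counter-clockwise with cos θ = 12/13, sin θ = -5/13: (-15, 15/2) → (-285/26, 165/13); (-3, -9/2) → (-9/2, -3); (15, -15/2) → (285/26, -165/13); (-15, -3) → (-15, 3)
T3 rotate counter-clockwise with cos θ = -12/13, sin θ = -5/13: (-285/26, 165/13) → (15, -15/2); (-9/2, -3) → (3, 9/2); (285/26, -165/13) → (-15, 15/2); (-15, 3) → (15, 3)

image vertices: (15, -15/2), (3, 9/2), (-15, 15/2), (15, 3)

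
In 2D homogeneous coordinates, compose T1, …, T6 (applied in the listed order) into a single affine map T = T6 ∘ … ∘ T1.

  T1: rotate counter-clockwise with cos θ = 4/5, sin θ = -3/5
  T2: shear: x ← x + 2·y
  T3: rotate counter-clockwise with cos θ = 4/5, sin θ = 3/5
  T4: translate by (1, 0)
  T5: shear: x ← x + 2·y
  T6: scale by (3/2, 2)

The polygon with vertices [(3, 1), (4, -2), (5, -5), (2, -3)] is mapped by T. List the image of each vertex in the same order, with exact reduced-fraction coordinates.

T1 rotate counter-clockwise with cos θ = 4/5, sin θ = -3/5: (3, 1) → (3, -1); (4, -2) → (2, -4); (5, -5) → (1, -7); (2, -3) → (-1/5, -18/5)
T2 shear: x ← x + 2·y: (3, -1) → (1, -1); (2, -4) → (-6, -4); (1, -7) → (-13, -7); (-1/5, -18/5) → (-37/5, -18/5)
T3 rotate counter-clockwise with cos θ = 4/5, sin θ = 3/5: (1, -1) → (7/5, -1/5); (-6, -4) → (-12/5, -34/5); (-13, -7) → (-31/5, -67/5); (-37/5, -18/5) → (-94/25, -183/25)
T4 translate by (1, 0): (7/5, -1/5) → (12/5, -1/5); (-12/5, -34/5) → (-7/5, -34/5); (-31/5, -67/5) → (-26/5, -67/5); (-94/25, -183/25) → (-69/25, -183/25)
T5 shear: x ← x + 2·y: (12/5, -1/5) → (2, -1/5); (-7/5, -34/5) → (-15, -34/5); (-26/5, -67/5) → (-32, -67/5); (-69/25, -183/25) → (-87/5, -183/25)
T6 scale by (3/2, 2): (2, -1/5) → (3, -2/5); (-15, -34/5) → (-45/2, -68/5); (-32, -67/5) → (-48, -134/5); (-87/5, -183/25) → (-261/10, -366/25)

image vertices: (3, -2/5), (-45/2, -68/5), (-48, -134/5), (-261/10, -366/25)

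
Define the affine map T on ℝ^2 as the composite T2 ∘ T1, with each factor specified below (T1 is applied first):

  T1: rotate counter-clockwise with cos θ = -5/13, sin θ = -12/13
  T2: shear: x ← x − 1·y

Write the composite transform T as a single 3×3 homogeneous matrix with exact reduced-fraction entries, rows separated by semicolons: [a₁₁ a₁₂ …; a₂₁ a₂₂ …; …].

T = [7/13 17/13 0; -12/13 -5/13 0; 0 0 1]

T1 = [-5/13 12/13 0; -12/13 -5/13 0; 0 0 1]
T2·T1 = [7/13 17/13 0; -12/13 -5/13 0; 0 0 1]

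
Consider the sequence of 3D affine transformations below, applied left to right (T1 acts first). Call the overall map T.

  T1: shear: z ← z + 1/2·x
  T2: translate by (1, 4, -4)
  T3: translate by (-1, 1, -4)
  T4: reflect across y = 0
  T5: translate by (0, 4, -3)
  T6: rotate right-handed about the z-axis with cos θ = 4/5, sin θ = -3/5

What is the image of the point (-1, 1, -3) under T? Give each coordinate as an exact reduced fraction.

T1 shear: z ← z + 1/2·x: (-1, 1, -3) → (-1, 1, -7/2)
T2 translate by (1, 4, -4): (-1, 1, -7/2) → (0, 5, -15/2)
T3 translate by (-1, 1, -4): (0, 5, -15/2) → (-1, 6, -23/2)
T4 reflect across y = 0: (-1, 6, -23/2) → (-1, -6, -23/2)
T5 translate by (0, 4, -3): (-1, -6, -23/2) → (-1, -2, -29/2)
T6 rotate right-handed about the z-axis with cos θ = 4/5, sin θ = -3/5: (-1, -2, -29/2) → (-2, -1, -29/2)

T(p) = (-2, -1, -29/2)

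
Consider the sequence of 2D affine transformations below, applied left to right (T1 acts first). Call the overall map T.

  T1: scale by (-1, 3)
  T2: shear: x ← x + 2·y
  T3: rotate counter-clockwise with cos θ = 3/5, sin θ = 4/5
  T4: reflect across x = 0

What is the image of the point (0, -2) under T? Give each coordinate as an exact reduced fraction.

T1 scale by (-1, 3): (0, -2) → (0, -6)
T2 shear: x ← x + 2·y: (0, -6) → (-12, -6)
T3 rotate counter-clockwise with cos θ = 3/5, sin θ = 4/5: (-12, -6) → (-12/5, -66/5)
T4 reflect across x = 0: (-12/5, -66/5) → (12/5, -66/5)

T(p) = (12/5, -66/5)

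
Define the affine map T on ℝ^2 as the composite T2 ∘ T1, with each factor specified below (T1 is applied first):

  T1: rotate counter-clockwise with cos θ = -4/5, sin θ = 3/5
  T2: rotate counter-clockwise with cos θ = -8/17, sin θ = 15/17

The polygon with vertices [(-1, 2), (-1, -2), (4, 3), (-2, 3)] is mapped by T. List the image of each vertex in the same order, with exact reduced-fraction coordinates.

T1 rotate counter-clockwise with cos θ = -4/5, sin θ = 3/5: (-1, 2) → (-2/5, -11/5); (-1, -2) → (2, 1); (4, 3) → (-5, 0); (-2, 3) → (-1/5, -18/5)
T2 rotate counter-clockwise with cos θ = -8/17, sin θ = 15/17: (-2/5, -11/5) → (181/85, 58/85); (2, 1) → (-31/17, 22/17); (-5, 0) → (40/17, -75/17); (-1/5, -18/5) → (278/85, 129/85)

image vertices: (181/85, 58/85), (-31/17, 22/17), (40/17, -75/17), (278/85, 129/85)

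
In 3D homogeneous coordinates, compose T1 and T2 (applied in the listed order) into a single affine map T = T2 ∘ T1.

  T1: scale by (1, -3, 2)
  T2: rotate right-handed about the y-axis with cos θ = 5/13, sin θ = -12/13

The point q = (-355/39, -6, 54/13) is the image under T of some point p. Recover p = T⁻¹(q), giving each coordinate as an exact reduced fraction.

p = (1/3, 2, 5)

T1 = [1 0 0 0; 0 -3 0 0; 0 0 2 0; 0 0 0 1]
T2·T1 = [5/13 0 -24/13 0; 0 -3 0 0; 12/13 0 10/13 0; 0 0 0 1]
det M = -6; M⁻¹ = [5/13 0 12/13 0; 0 -1/3 0 0; -6/13 0 5/26 0; 0 0 0 1]
M⁻¹ · (-355/39, -6, 54/13)ᵀ = (1/3, 2, 5)ᵀ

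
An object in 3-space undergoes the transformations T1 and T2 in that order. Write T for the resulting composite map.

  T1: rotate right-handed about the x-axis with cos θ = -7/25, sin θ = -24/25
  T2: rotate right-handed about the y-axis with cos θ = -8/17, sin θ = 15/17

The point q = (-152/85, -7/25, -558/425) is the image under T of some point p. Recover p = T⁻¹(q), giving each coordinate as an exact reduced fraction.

T1 = [1 0 0 0; 0 -7/25 24/25 0; 0 -24/25 -7/25 0; 0 0 0 1]
T2·T1 = [-8/17 -72/85 -21/85 0; 0 -7/25 24/25 0; -15/17 192/425 56/425 0; 0 0 0 1]
det M = 1; M⁻¹ = [-8/17 0 -15/17 0; -72/85 -7/25 192/425 0; -21/85 24/25 56/425 0; 0 0 0 1]
M⁻¹ · (-152/85, -7/25, -558/425)ᵀ = (2, 1, 0)ᵀ

p = (2, 1, 0)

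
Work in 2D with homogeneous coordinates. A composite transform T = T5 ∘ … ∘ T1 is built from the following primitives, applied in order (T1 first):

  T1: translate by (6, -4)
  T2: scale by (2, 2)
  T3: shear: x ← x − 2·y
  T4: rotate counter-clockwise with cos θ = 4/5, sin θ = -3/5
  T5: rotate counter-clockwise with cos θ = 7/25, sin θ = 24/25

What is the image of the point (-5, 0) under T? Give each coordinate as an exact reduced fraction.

T1 translate by (6, -4): (-5, 0) → (1, -4)
T2 scale by (2, 2): (1, -4) → (2, -8)
T3 shear: x ← x − 2·y: (2, -8) → (18, -8)
T4 rotate counter-clockwise with cos θ = 4/5, sin θ = -3/5: (18, -8) → (48/5, -86/5)
T5 rotate counter-clockwise with cos θ = 7/25, sin θ = 24/25: (48/5, -86/5) → (96/5, 22/5)

T(p) = (96/5, 22/5)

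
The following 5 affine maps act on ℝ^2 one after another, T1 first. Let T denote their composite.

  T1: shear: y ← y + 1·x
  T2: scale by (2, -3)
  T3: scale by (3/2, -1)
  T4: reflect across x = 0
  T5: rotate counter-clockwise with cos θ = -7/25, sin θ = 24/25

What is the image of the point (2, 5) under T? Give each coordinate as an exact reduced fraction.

T(p) = (-462/25, -291/25)

T1 shear: y ← y + 1·x: (2, 5) → (2, 7)
T2 scale by (2, -3): (2, 7) → (4, -21)
T3 scale by (3/2, -1): (4, -21) → (6, 21)
T4 reflect across x = 0: (6, 21) → (-6, 21)
T5 rotate counter-clockwise with cos θ = -7/25, sin θ = 24/25: (-6, 21) → (-462/25, -291/25)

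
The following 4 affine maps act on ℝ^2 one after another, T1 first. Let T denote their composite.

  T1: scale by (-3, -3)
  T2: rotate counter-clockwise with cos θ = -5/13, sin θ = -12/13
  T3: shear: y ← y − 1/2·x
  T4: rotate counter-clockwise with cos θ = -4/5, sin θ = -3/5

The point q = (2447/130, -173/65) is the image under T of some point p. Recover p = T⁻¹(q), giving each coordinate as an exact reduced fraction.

p = (1/3, 5)

T1 = [-3 0 0; 0 -3 0; 0 0 1]
T2·T1 = [15/13 -36/13 0; 36/13 15/13 0; 0 0 1]
T3·…·T1 = [15/13 -36/13 0; 57/26 33/13 0; 0 0 1]
T4·…·T1 = [51/130 243/65 0; -159/65 -24/65 0; 0 0 1]
det M = 9; M⁻¹ = [-8/195 -27/65 0; 53/195 17/390 0; 0 0 1]
M⁻¹ · (2447/130, -173/65)ᵀ = (1/3, 5)ᵀ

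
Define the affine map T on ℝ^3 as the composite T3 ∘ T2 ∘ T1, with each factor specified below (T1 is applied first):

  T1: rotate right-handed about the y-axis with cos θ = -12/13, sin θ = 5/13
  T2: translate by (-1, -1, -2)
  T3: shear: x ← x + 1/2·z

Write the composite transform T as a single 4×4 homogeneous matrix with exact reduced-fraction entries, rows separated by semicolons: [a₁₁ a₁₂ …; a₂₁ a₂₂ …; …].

T1 = [-12/13 0 5/13 0; 0 1 0 0; -5/13 0 -12/13 0; 0 0 0 1]
T2·T1 = [-12/13 0 5/13 -1; 0 1 0 -1; -5/13 0 -12/13 -2; 0 0 0 1]
T3·…·T1 = [-29/26 0 -1/13 -2; 0 1 0 -1; -5/13 0 -12/13 -2; 0 0 0 1]

T = [-29/26 0 -1/13 -2; 0 1 0 -1; -5/13 0 -12/13 -2; 0 0 0 1]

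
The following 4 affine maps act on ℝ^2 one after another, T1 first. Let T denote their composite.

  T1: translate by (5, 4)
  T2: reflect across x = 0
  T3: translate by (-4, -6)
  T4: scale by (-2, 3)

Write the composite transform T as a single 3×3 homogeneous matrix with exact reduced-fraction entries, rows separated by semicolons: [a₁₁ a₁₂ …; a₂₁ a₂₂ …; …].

T1 = [1 0 5; 0 1 4; 0 0 1]
T2·T1 = [-1 0 -5; 0 1 4; 0 0 1]
T3·…·T1 = [-1 0 -9; 0 1 -2; 0 0 1]
T4·…·T1 = [2 0 18; 0 3 -6; 0 0 1]

T = [2 0 18; 0 3 -6; 0 0 1]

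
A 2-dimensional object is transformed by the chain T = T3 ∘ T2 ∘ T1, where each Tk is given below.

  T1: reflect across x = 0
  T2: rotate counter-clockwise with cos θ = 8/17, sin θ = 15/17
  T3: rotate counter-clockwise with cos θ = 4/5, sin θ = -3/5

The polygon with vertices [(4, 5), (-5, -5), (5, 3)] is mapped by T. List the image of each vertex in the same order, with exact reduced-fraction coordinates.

image vertices: (-488/85, 241/85), (113/17, -41/17), (-29/5, 3/5)

T1 reflect across x = 0: (4, 5) → (-4, 5); (-5, -5) → (5, -5); (5, 3) → (-5, 3)
T2 rotate counter-clockwise with cos θ = 8/17, sin θ = 15/17: (-4, 5) → (-107/17, -20/17); (5, -5) → (115/17, 35/17); (-5, 3) → (-5, -3)
T3 rotate counter-clockwise with cos θ = 4/5, sin θ = -3/5: (-107/17, -20/17) → (-488/85, 241/85); (115/17, 35/17) → (113/17, -41/17); (-5, -3) → (-29/5, 3/5)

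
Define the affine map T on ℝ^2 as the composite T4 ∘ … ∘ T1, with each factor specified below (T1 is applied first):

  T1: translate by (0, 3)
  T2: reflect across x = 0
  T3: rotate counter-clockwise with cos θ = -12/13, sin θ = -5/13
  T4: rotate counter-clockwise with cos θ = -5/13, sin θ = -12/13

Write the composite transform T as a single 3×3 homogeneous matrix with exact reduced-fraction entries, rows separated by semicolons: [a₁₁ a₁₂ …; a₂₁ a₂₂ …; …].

T = [0 -1 -3; -1 0 0; 0 0 1]

T1 = [1 0 0; 0 1 3; 0 0 1]
T2·T1 = [-1 0 0; 0 1 3; 0 0 1]
T3·…·T1 = [12/13 5/13 15/13; 5/13 -12/13 -36/13; 0 0 1]
T4·…·T1 = [0 -1 -3; -1 0 0; 0 0 1]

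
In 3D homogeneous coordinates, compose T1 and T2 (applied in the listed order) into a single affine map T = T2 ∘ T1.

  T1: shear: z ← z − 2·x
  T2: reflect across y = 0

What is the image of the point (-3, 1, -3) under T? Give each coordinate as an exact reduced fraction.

T(p) = (-3, -1, 3)

T1 shear: z ← z − 2·x: (-3, 1, -3) → (-3, 1, 3)
T2 reflect across y = 0: (-3, 1, 3) → (-3, -1, 3)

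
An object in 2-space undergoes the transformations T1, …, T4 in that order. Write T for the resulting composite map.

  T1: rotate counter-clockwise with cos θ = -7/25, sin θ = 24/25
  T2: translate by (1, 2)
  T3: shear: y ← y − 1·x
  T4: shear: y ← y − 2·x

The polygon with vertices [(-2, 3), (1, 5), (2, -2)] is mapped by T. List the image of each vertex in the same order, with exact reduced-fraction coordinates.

image vertices: (-33/25, 16/5), (-102/25, 69/5), (59/25, -13/5)

T1 rotate counter-clockwise with cos θ = -7/25, sin θ = 24/25: (-2, 3) → (-58/25, -69/25); (1, 5) → (-127/25, -11/25); (2, -2) → (34/25, 62/25)
T2 translate by (1, 2): (-58/25, -69/25) → (-33/25, -19/25); (-127/25, -11/25) → (-102/25, 39/25); (34/25, 62/25) → (59/25, 112/25)
T3 shear: y ← y − 1·x: (-33/25, -19/25) → (-33/25, 14/25); (-102/25, 39/25) → (-102/25, 141/25); (59/25, 112/25) → (59/25, 53/25)
T4 shear: y ← y − 2·x: (-33/25, 14/25) → (-33/25, 16/5); (-102/25, 141/25) → (-102/25, 69/5); (59/25, 53/25) → (59/25, -13/5)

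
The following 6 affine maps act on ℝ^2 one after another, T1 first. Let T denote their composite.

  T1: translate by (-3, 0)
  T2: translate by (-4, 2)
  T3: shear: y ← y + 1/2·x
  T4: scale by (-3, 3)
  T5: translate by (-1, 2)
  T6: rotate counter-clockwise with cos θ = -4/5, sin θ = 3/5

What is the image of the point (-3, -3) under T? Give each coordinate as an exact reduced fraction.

T(p) = (-68/5, 151/5)

T1 translate by (-3, 0): (-3, -3) → (-6, -3)
T2 translate by (-4, 2): (-6, -3) → (-10, -1)
T3 shear: y ← y + 1/2·x: (-10, -1) → (-10, -6)
T4 scale by (-3, 3): (-10, -6) → (30, -18)
T5 translate by (-1, 2): (30, -18) → (29, -16)
T6 rotate counter-clockwise with cos θ = -4/5, sin θ = 3/5: (29, -16) → (-68/5, 151/5)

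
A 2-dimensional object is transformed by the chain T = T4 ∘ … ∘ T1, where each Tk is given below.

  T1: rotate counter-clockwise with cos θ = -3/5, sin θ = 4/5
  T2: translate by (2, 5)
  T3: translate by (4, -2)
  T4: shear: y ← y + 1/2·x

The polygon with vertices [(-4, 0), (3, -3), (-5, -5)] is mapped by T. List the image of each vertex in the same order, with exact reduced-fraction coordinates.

image vertices: (42/5, 4), (33/5, 21/2), (13, 17/2)

T1 rotate counter-clockwise with cos θ = -3/5, sin θ = 4/5: (-4, 0) → (12/5, -16/5); (3, -3) → (3/5, 21/5); (-5, -5) → (7, -1)
T2 translate by (2, 5): (12/5, -16/5) → (22/5, 9/5); (3/5, 21/5) → (13/5, 46/5); (7, -1) → (9, 4)
T3 translate by (4, -2): (22/5, 9/5) → (42/5, -1/5); (13/5, 46/5) → (33/5, 36/5); (9, 4) → (13, 2)
T4 shear: y ← y + 1/2·x: (42/5, -1/5) → (42/5, 4); (33/5, 36/5) → (33/5, 21/2); (13, 2) → (13, 17/2)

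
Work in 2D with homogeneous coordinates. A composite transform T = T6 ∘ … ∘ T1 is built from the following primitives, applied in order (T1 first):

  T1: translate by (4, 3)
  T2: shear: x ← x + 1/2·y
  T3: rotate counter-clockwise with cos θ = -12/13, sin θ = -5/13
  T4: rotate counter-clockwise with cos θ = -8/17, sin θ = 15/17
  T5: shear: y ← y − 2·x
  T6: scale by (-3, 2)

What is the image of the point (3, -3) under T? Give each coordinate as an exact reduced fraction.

T(p) = (-3591/221, -6748/221)

T1 translate by (4, 3): (3, -3) → (7, 0)
T2 shear: x ← x + 1/2·y: (7, 0) → (7, 0)
T3 rotate counter-clockwise with cos θ = -12/13, sin θ = -5/13: (7, 0) → (-84/13, -35/13)
T4 rotate counter-clockwise with cos θ = -8/17, sin θ = 15/17: (-84/13, -35/13) → (1197/221, -980/221)
T5 shear: y ← y − 2·x: (1197/221, -980/221) → (1197/221, -3374/221)
T6 scale by (-3, 2): (1197/221, -3374/221) → (-3591/221, -6748/221)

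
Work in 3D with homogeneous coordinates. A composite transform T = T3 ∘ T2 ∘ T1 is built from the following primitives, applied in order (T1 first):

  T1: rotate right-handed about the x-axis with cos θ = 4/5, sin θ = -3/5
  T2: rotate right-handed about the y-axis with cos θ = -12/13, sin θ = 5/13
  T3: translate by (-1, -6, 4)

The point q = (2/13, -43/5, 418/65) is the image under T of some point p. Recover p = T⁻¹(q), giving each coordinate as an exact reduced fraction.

p = (-2, -1, -3)

T1 = [1 0 0 0; 0 4/5 3/5 0; 0 -3/5 4/5 0; 0 0 0 1]
T2·T1 = [-12/13 -3/13 4/13 0; 0 4/5 3/5 0; -5/13 36/65 -48/65 0; 0 0 0 1]
T3·…·T1 = [-12/13 -3/13 4/13 -1; 0 4/5 3/5 -6; -5/13 36/65 -48/65 4; 0 0 0 1]
det M = 1; M⁻¹ = [-12/13 0 -5/13 8/13; -3/13 4/5 36/65 153/65; 4/13 3/5 -48/65 446/65; 0 0 0 1]
M⁻¹ · (2/13, -43/5, 418/65)ᵀ = (-2, -1, -3)ᵀ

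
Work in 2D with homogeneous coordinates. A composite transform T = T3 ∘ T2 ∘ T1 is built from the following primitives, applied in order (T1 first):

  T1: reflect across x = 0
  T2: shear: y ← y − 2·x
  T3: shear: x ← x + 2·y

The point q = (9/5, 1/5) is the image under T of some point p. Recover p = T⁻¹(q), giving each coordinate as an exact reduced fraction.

T1 = [-1 0 0; 0 1 0; 0 0 1]
T2·T1 = [-1 0 0; 2 1 0; 0 0 1]
T3·…·T1 = [3 2 0; 2 1 0; 0 0 1]
det M = -1; M⁻¹ = [-1 2 0; 2 -3 0; 0 0 1]
M⁻¹ · (9/5, 1/5)ᵀ = (-7/5, 3)ᵀ

p = (-7/5, 3)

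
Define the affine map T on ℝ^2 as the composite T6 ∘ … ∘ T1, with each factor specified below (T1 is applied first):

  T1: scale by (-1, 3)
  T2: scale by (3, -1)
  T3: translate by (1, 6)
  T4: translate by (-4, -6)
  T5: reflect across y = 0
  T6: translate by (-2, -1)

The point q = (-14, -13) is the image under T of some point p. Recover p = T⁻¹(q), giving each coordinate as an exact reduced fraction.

T1 = [-1 0 0; 0 3 0; 0 0 1]
T2·T1 = [-3 0 0; 0 -3 0; 0 0 1]
T3·…·T1 = [-3 0 1; 0 -3 6; 0 0 1]
T4·…·T1 = [-3 0 -3; 0 -3 0; 0 0 1]
T5·…·T1 = [-3 0 -3; 0 3 0; 0 0 1]
T6·…·T1 = [-3 0 -5; 0 3 -1; 0 0 1]
det M = -9; M⁻¹ = [-1/3 0 -5/3; 0 1/3 1/3; 0 0 1]
M⁻¹ · (-14, -13)ᵀ = (3, -4)ᵀ

p = (3, -4)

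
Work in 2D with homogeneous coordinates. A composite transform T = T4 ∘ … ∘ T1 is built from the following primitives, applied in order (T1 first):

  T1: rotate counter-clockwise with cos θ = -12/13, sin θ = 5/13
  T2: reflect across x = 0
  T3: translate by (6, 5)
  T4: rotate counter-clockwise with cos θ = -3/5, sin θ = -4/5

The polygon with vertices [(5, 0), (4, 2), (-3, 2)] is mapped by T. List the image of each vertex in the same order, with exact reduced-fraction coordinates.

image vertices: (-54/65, -822/65), (-164/65, -727/65), (-4/5, -22/5)

T1 rotate counter-clockwise with cos θ = -12/13, sin θ = 5/13: (5, 0) → (-60/13, 25/13); (4, 2) → (-58/13, -4/13); (-3, 2) → (2, -3)
T2 reflect across x = 0: (-60/13, 25/13) → (60/13, 25/13); (-58/13, -4/13) → (58/13, -4/13); (2, -3) → (-2, -3)
T3 translate by (6, 5): (60/13, 25/13) → (138/13, 90/13); (58/13, -4/13) → (136/13, 61/13); (-2, -3) → (4, 2)
T4 rotate counter-clockwise with cos θ = -3/5, sin θ = -4/5: (138/13, 90/13) → (-54/65, -822/65); (136/13, 61/13) → (-164/65, -727/65); (4, 2) → (-4/5, -22/5)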